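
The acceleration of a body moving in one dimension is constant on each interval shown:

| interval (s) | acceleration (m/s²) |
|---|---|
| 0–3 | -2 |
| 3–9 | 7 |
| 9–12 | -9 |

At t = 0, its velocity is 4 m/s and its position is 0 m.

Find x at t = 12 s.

196.5 m

On each constant-a segment, Δv = aΔt and Δx = v₀Δt + ½aΔt²; chain segment to segment.
0–3 s: v starts 4 m/s; Δx = 4·3 + ½·-2·3² = 3 m; v ends -2 m/s.
3–9 s: v starts -2 m/s; Δx = -2·6 + ½·7·6² = 114 m; v ends 40 m/s.
9–12 s: v starts 40 m/s; Δx = 40·3 + ½·-9·3² = 79.5 m; v ends 13 m/s.
x(12) = 0 + Σ Δx = 196.5 m.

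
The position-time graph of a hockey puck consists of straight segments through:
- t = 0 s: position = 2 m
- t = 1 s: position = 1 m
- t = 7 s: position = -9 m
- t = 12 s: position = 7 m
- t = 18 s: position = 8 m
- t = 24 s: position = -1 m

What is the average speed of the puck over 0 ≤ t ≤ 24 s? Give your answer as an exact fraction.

Average speed = (total path length)/(elapsed time); on a piecewise-linear x-t graph the path length is Σ|Δx|.
0–1 s: |Δx| = |1 − 2| = 1 m
1–7 s: |Δx| = |-9 − 1| = 10 m
7–12 s: |Δx| = |7 − -9| = 16 m
12–18 s: |Δx| = |8 − 7| = 1 m
18–24 s: |Δx| = |-1 − 8| = 9 m
Total path = 37 m; average speed = 37/24 = 37/24 m/s.

37/24 m/s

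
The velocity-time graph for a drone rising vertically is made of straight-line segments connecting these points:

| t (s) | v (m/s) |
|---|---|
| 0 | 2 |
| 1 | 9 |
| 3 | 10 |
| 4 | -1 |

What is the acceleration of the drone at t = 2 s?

Acceleration is the slope of the v-t graph on 1–3 s: (10 − 9)/(3 − 1) = 0.5 m/s².

0.5 m/s²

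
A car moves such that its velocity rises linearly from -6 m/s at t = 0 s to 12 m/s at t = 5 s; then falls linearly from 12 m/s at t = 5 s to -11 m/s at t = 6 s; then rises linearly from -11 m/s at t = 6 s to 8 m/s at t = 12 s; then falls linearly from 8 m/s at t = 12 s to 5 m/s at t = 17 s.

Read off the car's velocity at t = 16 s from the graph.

On 12–17 s the graph is linear from 8 to 5 m/s: v(16) = 8 + (5 − 8)·(16 − 12)/(17 − 12) = 5.6 m/s.

5.6 m/s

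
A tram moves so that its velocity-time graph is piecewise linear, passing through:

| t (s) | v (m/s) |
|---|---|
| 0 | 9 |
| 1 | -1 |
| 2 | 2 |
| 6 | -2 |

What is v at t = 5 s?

-1 m/s

On 2–6 s the graph is linear from 2 to -2 m/s: v(5) = 2 + (-2 − 2)·(5 − 2)/(6 − 2) = -1 m/s.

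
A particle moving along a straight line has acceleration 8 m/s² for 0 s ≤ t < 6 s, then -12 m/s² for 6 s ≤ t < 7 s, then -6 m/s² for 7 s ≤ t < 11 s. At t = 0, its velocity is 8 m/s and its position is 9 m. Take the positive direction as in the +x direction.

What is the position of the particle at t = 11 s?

On each constant-a segment, Δv = aΔt and Δx = v₀Δt + ½aΔt²; chain segment to segment.
0–6 s: v starts 8 m/s; Δx = 8·6 + ½·8·6² = 192 m; v ends 56 m/s.
6–7 s: v starts 56 m/s; Δx = 56·1 + ½·-12·1² = 50 m; v ends 44 m/s.
7–11 s: v starts 44 m/s; Δx = 44·4 + ½·-6·4² = 128 m; v ends 20 m/s.
x(11) = 9 + Σ Δx = 379 m.

379 m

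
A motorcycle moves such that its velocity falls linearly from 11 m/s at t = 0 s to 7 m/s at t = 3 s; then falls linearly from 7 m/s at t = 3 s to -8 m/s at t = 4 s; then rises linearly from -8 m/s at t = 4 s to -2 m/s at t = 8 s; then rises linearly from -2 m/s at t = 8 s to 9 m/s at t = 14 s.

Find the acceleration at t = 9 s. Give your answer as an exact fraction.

Acceleration is the slope of the v-t graph on 8–14 s: (9 − -2)/(14 − 8) = 11/6 m/s².

11/6 m/s²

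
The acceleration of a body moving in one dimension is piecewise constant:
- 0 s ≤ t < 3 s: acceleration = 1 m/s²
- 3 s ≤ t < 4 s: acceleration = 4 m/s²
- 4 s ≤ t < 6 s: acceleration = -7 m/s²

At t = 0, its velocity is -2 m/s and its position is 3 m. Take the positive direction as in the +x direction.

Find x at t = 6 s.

On each constant-a segment, Δv = aΔt and Δx = v₀Δt + ½aΔt²; chain segment to segment.
0–3 s: v starts -2 m/s; Δx = -2·3 + ½·1·3² = -1.5 m; v ends 1 m/s.
3–4 s: v starts 1 m/s; Δx = 1·1 + ½·4·1² = 3 m; v ends 5 m/s.
4–6 s: v starts 5 m/s; Δx = 5·2 + ½·-7·2² = -4 m; v ends -9 m/s.
x(6) = 3 + Σ Δx = 0.5 m.

0.5 m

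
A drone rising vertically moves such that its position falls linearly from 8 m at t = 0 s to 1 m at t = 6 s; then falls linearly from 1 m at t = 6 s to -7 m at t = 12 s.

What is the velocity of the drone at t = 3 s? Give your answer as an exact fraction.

Velocity is the slope of the x-t graph on 0–6 s: (1 − 8)/(6 − 0) = -7/6 m/s.

-7/6 m/s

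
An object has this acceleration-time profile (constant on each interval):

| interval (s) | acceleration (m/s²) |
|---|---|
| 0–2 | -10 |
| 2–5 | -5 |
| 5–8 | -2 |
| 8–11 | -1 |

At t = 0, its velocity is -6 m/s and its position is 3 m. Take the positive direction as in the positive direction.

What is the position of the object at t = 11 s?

-407 m

On each constant-a segment, Δv = aΔt and Δx = v₀Δt + ½aΔt²; chain segment to segment.
0–2 s: v starts -6 m/s; Δx = -6·2 + ½·-10·2² = -32 m; v ends -26 m/s.
2–5 s: v starts -26 m/s; Δx = -26·3 + ½·-5·3² = -100.5 m; v ends -41 m/s.
5–8 s: v starts -41 m/s; Δx = -41·3 + ½·-2·3² = -132 m; v ends -47 m/s.
8–11 s: v starts -47 m/s; Δx = -47·3 + ½·-1·3² = -145.5 m; v ends -50 m/s.
x(11) = 3 + Σ Δx = -407 m.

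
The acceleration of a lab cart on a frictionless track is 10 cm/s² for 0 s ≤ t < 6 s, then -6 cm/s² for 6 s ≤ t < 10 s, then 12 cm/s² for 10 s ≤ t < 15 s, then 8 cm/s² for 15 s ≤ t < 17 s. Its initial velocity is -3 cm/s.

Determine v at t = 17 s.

Δv equals the area under the a-t graph; then v = v₀ + Δv.
0–6 s: 10 × 6 = 60 cm/s
6–10 s: -6 × 4 = -24 cm/s
10–15 s: 12 × 5 = 60 cm/s
15–17 s: 8 × 2 = 16 cm/s
Δv = 112 cm/s, so v(17) = -3 + (112) = 109 cm/s.

109 cm/s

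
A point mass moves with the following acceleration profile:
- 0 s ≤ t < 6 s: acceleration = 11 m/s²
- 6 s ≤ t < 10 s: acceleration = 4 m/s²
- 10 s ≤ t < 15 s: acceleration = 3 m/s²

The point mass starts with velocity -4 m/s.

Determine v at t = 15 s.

Δv equals the area under the a-t graph; then v = v₀ + Δv.
0–6 s: 11 × 6 = 66 m/s
6–10 s: 4 × 4 = 16 m/s
10–15 s: 3 × 5 = 15 m/s
Δv = 97 m/s, so v(15) = -4 + (97) = 93 m/s.

93 m/s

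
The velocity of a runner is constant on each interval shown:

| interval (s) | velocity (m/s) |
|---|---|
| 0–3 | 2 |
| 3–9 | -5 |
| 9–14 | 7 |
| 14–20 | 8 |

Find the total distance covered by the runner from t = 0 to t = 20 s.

Distance (not displacement) is the total path length: add the absolute areas under v-t.
0–3 s: |2| × 3 = 6 m
3–9 s: |-5| × 6 = 30 m
9–14 s: |7| × 5 = 35 m
14–20 s: |8| × 6 = 48 m
Total distance = 119 m

119 m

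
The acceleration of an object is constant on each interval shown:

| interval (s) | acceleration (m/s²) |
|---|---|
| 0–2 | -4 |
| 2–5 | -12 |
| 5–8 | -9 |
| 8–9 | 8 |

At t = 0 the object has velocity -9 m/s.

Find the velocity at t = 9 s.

Δv equals the area under the a-t graph; then v = v₀ + Δv.
0–2 s: -4 × 2 = -8 m/s
2–5 s: -12 × 3 = -36 m/s
5–8 s: -9 × 3 = -27 m/s
8–9 s: 8 × 1 = 8 m/s
Δv = -63 m/s, so v(9) = -9 + (-63) = -72 m/s.

-72 m/s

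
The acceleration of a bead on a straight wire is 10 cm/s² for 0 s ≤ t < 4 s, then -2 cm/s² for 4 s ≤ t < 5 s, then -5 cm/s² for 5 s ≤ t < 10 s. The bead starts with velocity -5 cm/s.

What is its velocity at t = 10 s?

8 cm/s

Δv equals the area under the a-t graph; then v = v₀ + Δv.
0–4 s: 10 × 4 = 40 cm/s
4–5 s: -2 × 1 = -2 cm/s
5–10 s: -5 × 5 = -25 cm/s
Δv = 13 cm/s, so v(10) = -5 + (13) = 8 cm/s.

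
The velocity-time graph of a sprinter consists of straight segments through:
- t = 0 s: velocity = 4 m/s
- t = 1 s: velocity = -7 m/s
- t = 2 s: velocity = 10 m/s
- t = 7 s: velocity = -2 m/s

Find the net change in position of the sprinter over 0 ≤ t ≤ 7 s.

Displacement is the signed area under the v-t curve.
0–1 s: ½(4 + -7)(1) = -1.5 m
1–2 s: ½(-7 + 10)(1) = 1.5 m
2–7 s: ½(10 + -2)(5) = 20 m
Net displacement = 20 m

20 m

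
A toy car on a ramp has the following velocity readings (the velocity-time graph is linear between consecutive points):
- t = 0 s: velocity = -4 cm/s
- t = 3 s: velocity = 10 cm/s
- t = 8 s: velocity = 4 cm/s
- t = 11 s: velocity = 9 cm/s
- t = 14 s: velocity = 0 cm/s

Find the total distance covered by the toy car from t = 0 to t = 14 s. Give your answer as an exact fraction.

563/7 cm

Distance (not displacement) is the total path length: add the absolute areas under v-t.
0–3 s: v = 0 at t = 6/7 s; triangle areas 12/7 + 75/7 = 87/7 cm
3–8 s: |½(10 + 4)(5)| = 35 cm
8–11 s: |½(4 + 9)(3)| = 19.5 cm
11–14 s: |½(9 + 0)(3)| = 13.5 cm
Total distance = 563/7 cm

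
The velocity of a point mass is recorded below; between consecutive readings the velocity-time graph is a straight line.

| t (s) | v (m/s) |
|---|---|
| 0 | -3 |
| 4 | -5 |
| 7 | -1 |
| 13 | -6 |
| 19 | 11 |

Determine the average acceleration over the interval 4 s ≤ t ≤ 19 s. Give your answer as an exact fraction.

16/15 m/s²

Average acceleration = Δv/Δt = (11 − -5)/(19 − 4) = 16/15 m/s².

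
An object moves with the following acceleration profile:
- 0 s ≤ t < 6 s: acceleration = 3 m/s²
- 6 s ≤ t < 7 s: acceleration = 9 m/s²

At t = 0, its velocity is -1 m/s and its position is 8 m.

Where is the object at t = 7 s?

77.5 m

On each constant-a segment, Δv = aΔt and Δx = v₀Δt + ½aΔt²; chain segment to segment.
0–6 s: v starts -1 m/s; Δx = -1·6 + ½·3·6² = 48 m; v ends 17 m/s.
6–7 s: v starts 17 m/s; Δx = 17·1 + ½·9·1² = 21.5 m; v ends 26 m/s.
x(7) = 8 + Σ Δx = 77.5 m.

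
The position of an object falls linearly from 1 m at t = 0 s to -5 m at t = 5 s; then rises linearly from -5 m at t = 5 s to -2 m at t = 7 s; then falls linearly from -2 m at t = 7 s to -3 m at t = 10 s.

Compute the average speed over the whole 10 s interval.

Average speed = (total path length)/(elapsed time); on a piecewise-linear x-t graph the path length is Σ|Δx|.
0–5 s: |Δx| = |-5 − 1| = 6 m
5–7 s: |Δx| = |-2 − -5| = 3 m
7–10 s: |Δx| = |-3 − -2| = 1 m
Total path = 10 m; average speed = 10/10 = 1 m/s.

1 m/s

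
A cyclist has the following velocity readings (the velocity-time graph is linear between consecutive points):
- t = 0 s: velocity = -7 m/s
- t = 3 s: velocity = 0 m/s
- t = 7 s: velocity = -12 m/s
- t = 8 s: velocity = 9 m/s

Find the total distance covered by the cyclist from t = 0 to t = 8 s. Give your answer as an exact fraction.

279/7 m

Distance (not displacement) is the total path length: add the absolute areas under v-t.
0–3 s: |½(-7 + 0)(3)| = 10.5 m
3–7 s: |½(0 + -12)(4)| = 24 m
7–8 s: v = 0 at t = 53/7 s; triangle areas 24/7 + 27/14 = 75/14 m
Total distance = 279/7 m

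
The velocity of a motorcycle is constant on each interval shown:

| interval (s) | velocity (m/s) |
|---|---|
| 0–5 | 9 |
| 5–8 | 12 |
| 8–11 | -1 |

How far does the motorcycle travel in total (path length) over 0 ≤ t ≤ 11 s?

Total distance travelled is ∫|v| dt — sum the magnitudes of each area piece.
0–5 s: |9| × 5 = 45 m
5–8 s: |12| × 3 = 36 m
8–11 s: |-1| × 3 = 3 m
Total distance = 84 m

84 m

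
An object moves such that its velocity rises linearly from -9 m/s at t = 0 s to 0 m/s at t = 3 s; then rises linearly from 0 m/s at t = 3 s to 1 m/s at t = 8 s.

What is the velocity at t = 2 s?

-3 m/s

On 0–3 s the graph is linear from -9 to 0 m/s: v(2) = -9 + (0 − -9)·(2 − 0)/(3 − 0) = -3 m/s.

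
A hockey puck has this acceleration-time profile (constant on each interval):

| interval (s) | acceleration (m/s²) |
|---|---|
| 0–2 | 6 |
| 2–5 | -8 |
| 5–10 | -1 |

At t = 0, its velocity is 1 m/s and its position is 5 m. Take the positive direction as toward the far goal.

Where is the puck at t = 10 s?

-45.5 m

On each constant-a segment, Δv = aΔt and Δx = v₀Δt + ½aΔt²; chain segment to segment.
0–2 s: v starts 1 m/s; Δx = 1·2 + ½·6·2² = 14 m; v ends 13 m/s.
2–5 s: v starts 13 m/s; Δx = 13·3 + ½·-8·3² = 3 m; v ends -11 m/s.
5–10 s: v starts -11 m/s; Δx = -11·5 + ½·-1·5² = -67.5 m; v ends -16 m/s.
x(10) = 5 + Σ Δx = -45.5 m.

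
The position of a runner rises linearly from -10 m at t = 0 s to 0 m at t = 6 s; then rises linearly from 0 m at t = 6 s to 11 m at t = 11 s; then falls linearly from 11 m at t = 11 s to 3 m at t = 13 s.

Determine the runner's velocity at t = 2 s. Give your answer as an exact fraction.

5/3 m/s

Velocity is the slope of the x-t graph on 0–6 s: (0 − -10)/(6 − 0) = 5/3 m/s.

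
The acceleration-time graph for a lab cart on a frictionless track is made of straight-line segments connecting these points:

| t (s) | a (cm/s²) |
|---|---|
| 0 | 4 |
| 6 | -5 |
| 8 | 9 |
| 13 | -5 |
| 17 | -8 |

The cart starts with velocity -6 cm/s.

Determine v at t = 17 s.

Δv equals the area under the a-t graph; then v = v₀ + Δv.
0–6 s: ½(4 + -5)(6) = -3 cm/s
6–8 s: ½(-5 + 9)(2) = 4 cm/s
8–13 s: ½(9 + -5)(5) = 10 cm/s
13–17 s: ½(-5 + -8)(4) = -26 cm/s
Δv = -15 cm/s, so v(17) = -6 + (-15) = -21 cm/s.

-21 cm/s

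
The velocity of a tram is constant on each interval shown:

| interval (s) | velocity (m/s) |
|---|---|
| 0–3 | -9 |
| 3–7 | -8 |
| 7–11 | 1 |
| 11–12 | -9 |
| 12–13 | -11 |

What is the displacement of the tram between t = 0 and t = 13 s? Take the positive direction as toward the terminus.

-75 m

Net displacement equals the area under the velocity-time graph (areas below the axis count negative).
0–3 s: -9 × 3 = -27 m
3–7 s: -8 × 4 = -32 m
7–11 s: 1 × 4 = 4 m
11–12 s: -9 × 1 = -9 m
12–13 s: -11 × 1 = -11 m
Net displacement = -75 m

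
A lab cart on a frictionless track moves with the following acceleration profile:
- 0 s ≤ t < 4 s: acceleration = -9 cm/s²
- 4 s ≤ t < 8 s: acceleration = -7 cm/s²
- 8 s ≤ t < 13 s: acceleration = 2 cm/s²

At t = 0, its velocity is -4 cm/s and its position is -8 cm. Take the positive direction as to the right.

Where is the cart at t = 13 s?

On each constant-a segment, Δv = aΔt and Δx = v₀Δt + ½aΔt²; chain segment to segment.
0–4 s: v starts -4 cm/s; Δx = -4·4 + ½·-9·4² = -88 cm; v ends -40 cm/s.
4–8 s: v starts -40 cm/s; Δx = -40·4 + ½·-7·4² = -216 cm; v ends -68 cm/s.
8–13 s: v starts -68 cm/s; Δx = -68·5 + ½·2·5² = -315 cm; v ends -58 cm/s.
x(13) = -8 + Σ Δx = -627 cm.

-627 cm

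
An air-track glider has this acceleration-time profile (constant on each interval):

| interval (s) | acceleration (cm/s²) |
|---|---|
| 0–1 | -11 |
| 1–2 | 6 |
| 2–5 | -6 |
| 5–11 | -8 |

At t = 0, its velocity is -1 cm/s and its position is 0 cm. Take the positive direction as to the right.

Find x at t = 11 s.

-348.5 cm

On each constant-a segment, Δv = aΔt and Δx = v₀Δt + ½aΔt²; chain segment to segment.
0–1 s: v starts -1 cm/s; Δx = -1·1 + ½·-11·1² = -6.5 cm; v ends -12 cm/s.
1–2 s: v starts -12 cm/s; Δx = -12·1 + ½·6·1² = -9 cm; v ends -6 cm/s.
2–5 s: v starts -6 cm/s; Δx = -6·3 + ½·-6·3² = -45 cm; v ends -24 cm/s.
5–11 s: v starts -24 cm/s; Δx = -24·6 + ½·-8·6² = -288 cm; v ends -72 cm/s.
x(11) = 0 + Σ Δx = -348.5 cm.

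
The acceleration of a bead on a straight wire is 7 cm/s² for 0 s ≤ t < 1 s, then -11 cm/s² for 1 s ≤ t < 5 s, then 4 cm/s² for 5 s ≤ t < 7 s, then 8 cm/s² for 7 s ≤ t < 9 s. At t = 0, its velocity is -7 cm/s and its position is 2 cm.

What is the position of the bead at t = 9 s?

On each constant-a segment, Δv = aΔt and Δx = v₀Δt + ½aΔt²; chain segment to segment.
0–1 s: v starts -7 cm/s; Δx = -7·1 + ½·7·1² = -3.5 cm; v ends 0 cm/s.
1–5 s: v starts 0 cm/s; Δx = 0·4 + ½·-11·4² = -88 cm; v ends -44 cm/s.
5–7 s: v starts -44 cm/s; Δx = -44·2 + ½·4·2² = -80 cm; v ends -36 cm/s.
7–9 s: v starts -36 cm/s; Δx = -36·2 + ½·8·2² = -56 cm; v ends -20 cm/s.
x(9) = 2 + Σ Δx = -225.5 cm.

-225.5 cm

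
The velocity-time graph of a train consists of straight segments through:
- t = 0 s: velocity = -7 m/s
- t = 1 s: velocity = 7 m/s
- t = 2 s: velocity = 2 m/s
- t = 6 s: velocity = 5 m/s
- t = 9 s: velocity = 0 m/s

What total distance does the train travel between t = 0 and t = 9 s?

Distance (not displacement) is the total path length: add the absolute areas under v-t.
0–1 s: v = 0 at t = 0.5 s; triangle areas 1.75 + 1.75 = 3.5 m
1–2 s: |½(7 + 2)(1)| = 4.5 m
2–6 s: |½(2 + 5)(4)| = 14 m
6–9 s: |½(5 + 0)(3)| = 7.5 m
Total distance = 29.5 m

29.5 m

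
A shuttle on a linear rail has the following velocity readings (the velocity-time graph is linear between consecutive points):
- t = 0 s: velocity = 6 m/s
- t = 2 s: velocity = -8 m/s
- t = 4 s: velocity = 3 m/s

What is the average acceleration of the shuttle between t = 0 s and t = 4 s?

Average acceleration = Δv/Δt = (3 − 6)/(4 − 0) = -0.75 m/s².

-0.75 m/s²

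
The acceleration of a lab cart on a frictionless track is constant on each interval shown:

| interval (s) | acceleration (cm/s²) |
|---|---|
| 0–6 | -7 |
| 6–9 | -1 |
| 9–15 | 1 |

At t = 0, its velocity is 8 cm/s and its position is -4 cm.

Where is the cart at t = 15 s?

On each constant-a segment, Δv = aΔt and Δx = v₀Δt + ½aΔt²; chain segment to segment.
0–6 s: v starts 8 cm/s; Δx = 8·6 + ½·-7·6² = -78 cm; v ends -34 cm/s.
6–9 s: v starts -34 cm/s; Δx = -34·3 + ½·-1·3² = -106.5 cm; v ends -37 cm/s.
9–15 s: v starts -37 cm/s; Δx = -37·6 + ½·1·6² = -204 cm; v ends -31 cm/s.
x(15) = -4 + Σ Δx = -392.5 cm.

-392.5 cm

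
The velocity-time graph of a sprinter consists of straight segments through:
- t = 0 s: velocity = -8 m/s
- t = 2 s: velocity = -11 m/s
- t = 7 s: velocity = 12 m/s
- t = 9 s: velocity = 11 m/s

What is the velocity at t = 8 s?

11.5 m/s

On 7–9 s the graph is linear from 12 to 11 m/s: v(8) = 12 + (11 − 12)·(8 − 7)/(9 − 7) = 11.5 m/s.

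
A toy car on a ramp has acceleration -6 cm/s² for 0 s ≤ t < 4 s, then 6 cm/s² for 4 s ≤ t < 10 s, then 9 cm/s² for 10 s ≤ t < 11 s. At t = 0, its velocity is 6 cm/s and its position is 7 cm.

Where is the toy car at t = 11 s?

On each constant-a segment, Δv = aΔt and Δx = v₀Δt + ½aΔt²; chain segment to segment.
0–4 s: v starts 6 cm/s; Δx = 6·4 + ½·-6·4² = -24 cm; v ends -18 cm/s.
4–10 s: v starts -18 cm/s; Δx = -18·6 + ½·6·6² = 0 cm; v ends 18 cm/s.
10–11 s: v starts 18 cm/s; Δx = 18·1 + ½·9·1² = 22.5 cm; v ends 27 cm/s.
x(11) = 7 + Σ Δx = 5.5 cm.

5.5 cm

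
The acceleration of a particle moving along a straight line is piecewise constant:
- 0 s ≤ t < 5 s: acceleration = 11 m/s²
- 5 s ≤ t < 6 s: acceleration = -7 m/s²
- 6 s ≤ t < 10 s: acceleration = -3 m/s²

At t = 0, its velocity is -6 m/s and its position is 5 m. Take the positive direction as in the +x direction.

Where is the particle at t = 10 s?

On each constant-a segment, Δv = aΔt and Δx = v₀Δt + ½aΔt²; chain segment to segment.
0–5 s: v starts -6 m/s; Δx = -6·5 + ½·11·5² = 107.5 m; v ends 49 m/s.
5–6 s: v starts 49 m/s; Δx = 49·1 + ½·-7·1² = 45.5 m; v ends 42 m/s.
6–10 s: v starts 42 m/s; Δx = 42·4 + ½·-3·4² = 144 m; v ends 30 m/s.
x(10) = 5 + Σ Δx = 302 m.

302 m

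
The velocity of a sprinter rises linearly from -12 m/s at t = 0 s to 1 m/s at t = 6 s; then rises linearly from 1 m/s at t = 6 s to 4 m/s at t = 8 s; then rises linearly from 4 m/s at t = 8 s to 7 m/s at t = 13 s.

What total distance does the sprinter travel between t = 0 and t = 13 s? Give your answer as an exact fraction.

Total distance travelled is ∫|v| dt — sum the magnitudes of each area piece.
0–6 s: v = 0 at t = 72/13 s; triangle areas 432/13 + 3/13 = 435/13 m
6–8 s: |½(1 + 4)(2)| = 5 m
8–13 s: |½(4 + 7)(5)| = 27.5 m
Total distance = 1715/26 m

1715/26 m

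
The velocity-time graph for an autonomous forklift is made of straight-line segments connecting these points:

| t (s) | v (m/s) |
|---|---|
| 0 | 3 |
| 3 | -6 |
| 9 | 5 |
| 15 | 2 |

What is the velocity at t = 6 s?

-0.5 m/s

On 3–9 s the graph is linear from -6 to 5 m/s: v(6) = -6 + (5 − -6)·(6 − 3)/(9 − 3) = -0.5 m/s.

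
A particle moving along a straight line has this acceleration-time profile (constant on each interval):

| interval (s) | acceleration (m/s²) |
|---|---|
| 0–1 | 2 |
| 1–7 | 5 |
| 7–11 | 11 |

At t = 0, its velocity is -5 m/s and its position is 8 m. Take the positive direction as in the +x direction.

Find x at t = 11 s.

272 m

On each constant-a segment, Δv = aΔt and Δx = v₀Δt + ½aΔt²; chain segment to segment.
0–1 s: v starts -5 m/s; Δx = -5·1 + ½·2·1² = -4 m; v ends -3 m/s.
1–7 s: v starts -3 m/s; Δx = -3·6 + ½·5·6² = 72 m; v ends 27 m/s.
7–11 s: v starts 27 m/s; Δx = 27·4 + ½·11·4² = 196 m; v ends 71 m/s.
x(11) = 8 + Σ Δx = 272 m.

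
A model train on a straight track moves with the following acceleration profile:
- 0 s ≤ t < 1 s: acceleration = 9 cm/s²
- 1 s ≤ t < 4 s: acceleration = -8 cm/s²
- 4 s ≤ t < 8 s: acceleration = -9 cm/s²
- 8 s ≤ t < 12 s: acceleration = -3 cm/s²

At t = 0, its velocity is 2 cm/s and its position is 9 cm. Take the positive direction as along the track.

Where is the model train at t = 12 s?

On each constant-a segment, Δv = aΔt and Δx = v₀Δt + ½aΔt²; chain segment to segment.
0–1 s: v starts 2 cm/s; Δx = 2·1 + ½·9·1² = 6.5 cm; v ends 11 cm/s.
1–4 s: v starts 11 cm/s; Δx = 11·3 + ½·-8·3² = -3 cm; v ends -13 cm/s.
4–8 s: v starts -13 cm/s; Δx = -13·4 + ½·-9·4² = -124 cm; v ends -49 cm/s.
8–12 s: v starts -49 cm/s; Δx = -49·4 + ½·-3·4² = -220 cm; v ends -61 cm/s.
x(12) = 9 + Σ Δx = -331.5 cm.

-331.5 cm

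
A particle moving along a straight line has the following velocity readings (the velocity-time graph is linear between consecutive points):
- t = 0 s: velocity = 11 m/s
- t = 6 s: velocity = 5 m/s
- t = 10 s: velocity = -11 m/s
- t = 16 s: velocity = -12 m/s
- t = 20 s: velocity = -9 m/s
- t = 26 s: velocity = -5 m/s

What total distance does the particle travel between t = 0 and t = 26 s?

Total distance travelled is ∫|v| dt — sum the magnitudes of each area piece.
0–6 s: |½(11 + 5)(6)| = 48 m
6–10 s: v = 0 at t = 7.25 s; triangle areas 3.125 + 15.125 = 18.25 m
10–16 s: |½(-11 + -12)(6)| = 69 m
16–20 s: |½(-12 + -9)(4)| = 42 m
20–26 s: |½(-9 + -5)(6)| = 42 m
Total distance = 219.25 m

219.25 m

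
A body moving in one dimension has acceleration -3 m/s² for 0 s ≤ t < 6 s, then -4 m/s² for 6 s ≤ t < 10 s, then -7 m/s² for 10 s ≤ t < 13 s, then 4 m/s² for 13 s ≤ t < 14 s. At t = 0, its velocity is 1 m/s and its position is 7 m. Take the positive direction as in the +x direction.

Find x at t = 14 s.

-323.5 m

On each constant-a segment, Δv = aΔt and Δx = v₀Δt + ½aΔt²; chain segment to segment.
0–6 s: v starts 1 m/s; Δx = 1·6 + ½·-3·6² = -48 m; v ends -17 m/s.
6–10 s: v starts -17 m/s; Δx = -17·4 + ½·-4·4² = -100 m; v ends -33 m/s.
10–13 s: v starts -33 m/s; Δx = -33·3 + ½·-7·3² = -130.5 m; v ends -54 m/s.
13–14 s: v starts -54 m/s; Δx = -54·1 + ½·4·1² = -52 m; v ends -50 m/s.
x(14) = 7 + Σ Δx = -323.5 m.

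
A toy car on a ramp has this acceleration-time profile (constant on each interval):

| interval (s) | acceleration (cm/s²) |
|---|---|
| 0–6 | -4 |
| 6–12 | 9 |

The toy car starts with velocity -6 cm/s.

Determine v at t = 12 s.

Δv equals the area under the a-t graph; then v = v₀ + Δv.
0–6 s: -4 × 6 = -24 cm/s
6–12 s: 9 × 6 = 54 cm/s
Δv = 30 cm/s, so v(12) = -6 + (30) = 24 cm/s.

24 cm/s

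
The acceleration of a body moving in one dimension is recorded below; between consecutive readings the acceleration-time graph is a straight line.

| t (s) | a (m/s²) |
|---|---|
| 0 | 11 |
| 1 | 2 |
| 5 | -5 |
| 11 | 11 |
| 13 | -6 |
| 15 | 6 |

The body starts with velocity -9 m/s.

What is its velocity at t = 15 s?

Δv equals the area under the a-t graph; then v = v₀ + Δv.
0–1 s: ½(11 + 2)(1) = 6.5 m/s
1–5 s: ½(2 + -5)(4) = -6 m/s
5–11 s: ½(-5 + 11)(6) = 18 m/s
11–13 s: ½(11 + -6)(2) = 5 m/s
13–15 s: ½(-6 + 6)(2) = 0 m/s
Δv = 23.5 m/s, so v(15) = -9 + (23.5) = 14.5 m/s.

14.5 m/s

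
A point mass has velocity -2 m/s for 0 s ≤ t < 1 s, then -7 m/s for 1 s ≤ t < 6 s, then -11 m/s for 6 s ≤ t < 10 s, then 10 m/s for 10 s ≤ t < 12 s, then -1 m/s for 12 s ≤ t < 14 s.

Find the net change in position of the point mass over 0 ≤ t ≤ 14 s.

Net displacement equals the area under the velocity-time graph (areas below the axis count negative).
0–1 s: -2 × 1 = -2 m
1–6 s: -7 × 5 = -35 m
6–10 s: -11 × 4 = -44 m
10–12 s: 10 × 2 = 20 m
12–14 s: -1 × 2 = -2 m
Net displacement = -63 m

-63 m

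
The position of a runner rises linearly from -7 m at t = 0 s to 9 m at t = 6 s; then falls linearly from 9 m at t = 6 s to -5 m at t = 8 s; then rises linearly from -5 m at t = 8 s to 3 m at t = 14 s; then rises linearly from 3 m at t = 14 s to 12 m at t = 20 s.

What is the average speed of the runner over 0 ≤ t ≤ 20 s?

2.35 m/s

Average speed = (total path length)/(elapsed time); on a piecewise-linear x-t graph the path length is Σ|Δx|.
0–6 s: |Δx| = |9 − -7| = 16 m
6–8 s: |Δx| = |-5 − 9| = 14 m
8–14 s: |Δx| = |3 − -5| = 8 m
14–20 s: |Δx| = |12 − 3| = 9 m
Total path = 47 m; average speed = 47/20 = 2.35 m/s.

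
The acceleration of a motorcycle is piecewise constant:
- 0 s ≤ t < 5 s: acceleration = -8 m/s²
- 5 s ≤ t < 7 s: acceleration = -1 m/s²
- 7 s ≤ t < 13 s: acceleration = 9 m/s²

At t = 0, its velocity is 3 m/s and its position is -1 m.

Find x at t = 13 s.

-234 m

On each constant-a segment, Δv = aΔt and Δx = v₀Δt + ½aΔt²; chain segment to segment.
0–5 s: v starts 3 m/s; Δx = 3·5 + ½·-8·5² = -85 m; v ends -37 m/s.
5–7 s: v starts -37 m/s; Δx = -37·2 + ½·-1·2² = -76 m; v ends -39 m/s.
7–13 s: v starts -39 m/s; Δx = -39·6 + ½·9·6² = -72 m; v ends 15 m/s.
x(13) = -1 + Σ Δx = -234 m.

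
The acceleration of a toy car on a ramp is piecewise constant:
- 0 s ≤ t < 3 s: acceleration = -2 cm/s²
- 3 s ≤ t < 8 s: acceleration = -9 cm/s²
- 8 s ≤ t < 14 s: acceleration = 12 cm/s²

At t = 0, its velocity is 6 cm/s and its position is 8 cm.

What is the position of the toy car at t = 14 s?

-149.5 cm

On each constant-a segment, Δv = aΔt and Δx = v₀Δt + ½aΔt²; chain segment to segment.
0–3 s: v starts 6 cm/s; Δx = 6·3 + ½·-2·3² = 9 cm; v ends 0 cm/s.
3–8 s: v starts 0 cm/s; Δx = 0·5 + ½·-9·5² = -112.5 cm; v ends -45 cm/s.
8–14 s: v starts -45 cm/s; Δx = -45·6 + ½·12·6² = -54 cm; v ends 27 cm/s.
x(14) = 8 + Σ Δx = -149.5 cm.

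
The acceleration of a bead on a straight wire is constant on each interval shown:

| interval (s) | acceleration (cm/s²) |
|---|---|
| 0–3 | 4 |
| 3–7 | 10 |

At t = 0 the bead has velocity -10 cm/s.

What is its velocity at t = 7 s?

Δv equals the area under the a-t graph; then v = v₀ + Δv.
0–3 s: 4 × 3 = 12 cm/s
3–7 s: 10 × 4 = 40 cm/s
Δv = 52 cm/s, so v(7) = -10 + (52) = 42 cm/s.

42 cm/s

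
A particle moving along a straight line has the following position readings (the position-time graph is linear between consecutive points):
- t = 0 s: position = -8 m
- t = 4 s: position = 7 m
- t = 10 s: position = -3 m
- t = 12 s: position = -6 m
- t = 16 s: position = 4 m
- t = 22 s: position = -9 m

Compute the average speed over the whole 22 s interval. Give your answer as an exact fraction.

Average speed = (total path length)/(elapsed time); on a piecewise-linear x-t graph the path length is Σ|Δx|.
0–4 s: |Δx| = |7 − -8| = 15 m
4–10 s: |Δx| = |-3 − 7| = 10 m
10–12 s: |Δx| = |-6 − -3| = 3 m
12–16 s: |Δx| = |4 − -6| = 10 m
16–22 s: |Δx| = |-9 − 4| = 13 m
Total path = 51 m; average speed = 51/22 = 51/22 m/s.

51/22 m/s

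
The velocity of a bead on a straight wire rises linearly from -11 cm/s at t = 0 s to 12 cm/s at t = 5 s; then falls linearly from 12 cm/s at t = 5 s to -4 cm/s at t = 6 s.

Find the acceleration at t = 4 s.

Acceleration is the slope of the v-t graph on 0–5 s: (12 − -11)/(5 − 0) = 4.6 cm/s².

4.6 cm/s²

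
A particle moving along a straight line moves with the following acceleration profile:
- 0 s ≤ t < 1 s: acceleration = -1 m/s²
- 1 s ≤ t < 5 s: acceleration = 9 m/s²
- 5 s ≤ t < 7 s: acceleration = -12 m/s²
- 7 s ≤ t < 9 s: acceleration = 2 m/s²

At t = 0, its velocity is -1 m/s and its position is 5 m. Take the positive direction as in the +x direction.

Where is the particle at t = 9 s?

135.5 m

On each constant-a segment, Δv = aΔt and Δx = v₀Δt + ½aΔt²; chain segment to segment.
0–1 s: v starts -1 m/s; Δx = -1·1 + ½·-1·1² = -1.5 m; v ends -2 m/s.
1–5 s: v starts -2 m/s; Δx = -2·4 + ½·9·4² = 64 m; v ends 34 m/s.
5–7 s: v starts 34 m/s; Δx = 34·2 + ½·-12·2² = 44 m; v ends 10 m/s.
7–9 s: v starts 10 m/s; Δx = 10·2 + ½·2·2² = 24 m; v ends 14 m/s.
x(9) = 5 + Σ Δx = 135.5 m.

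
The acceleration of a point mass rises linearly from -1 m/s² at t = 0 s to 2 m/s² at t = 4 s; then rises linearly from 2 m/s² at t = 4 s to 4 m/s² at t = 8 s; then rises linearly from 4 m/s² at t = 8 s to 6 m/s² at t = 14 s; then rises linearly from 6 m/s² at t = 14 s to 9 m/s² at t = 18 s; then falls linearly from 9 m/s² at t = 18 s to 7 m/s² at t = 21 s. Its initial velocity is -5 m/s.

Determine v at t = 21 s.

93 m/s

Δv equals the area under the a-t graph; then v = v₀ + Δv.
0–4 s: ½(-1 + 2)(4) = 2 m/s
4–8 s: ½(2 + 4)(4) = 12 m/s
8–14 s: ½(4 + 6)(6) = 30 m/s
14–18 s: ½(6 + 9)(4) = 30 m/s
18–21 s: ½(9 + 7)(3) = 24 m/s
Δv = 98 m/s, so v(21) = -5 + (98) = 93 m/s.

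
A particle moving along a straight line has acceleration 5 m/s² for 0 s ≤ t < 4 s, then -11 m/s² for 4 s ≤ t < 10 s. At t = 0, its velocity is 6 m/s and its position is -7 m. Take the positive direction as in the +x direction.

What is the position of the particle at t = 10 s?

On each constant-a segment, Δv = aΔt and Δx = v₀Δt + ½aΔt²; chain segment to segment.
0–4 s: v starts 6 m/s; Δx = 6·4 + ½·5·4² = 64 m; v ends 26 m/s.
4–10 s: v starts 26 m/s; Δx = 26·6 + ½·-11·6² = -42 m; v ends -40 m/s.
x(10) = -7 + Σ Δx = 15 m.

15 m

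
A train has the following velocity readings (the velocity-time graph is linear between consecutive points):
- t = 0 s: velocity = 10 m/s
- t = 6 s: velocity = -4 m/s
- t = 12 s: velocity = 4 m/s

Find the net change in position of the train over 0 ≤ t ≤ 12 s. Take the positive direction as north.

Net displacement equals the area under the velocity-time graph (areas below the axis count negative).
0–6 s: ½(10 + -4)(6) = 18 m
6–12 s: ½(-4 + 4)(6) = 0 m
Net displacement = 18 m

18 m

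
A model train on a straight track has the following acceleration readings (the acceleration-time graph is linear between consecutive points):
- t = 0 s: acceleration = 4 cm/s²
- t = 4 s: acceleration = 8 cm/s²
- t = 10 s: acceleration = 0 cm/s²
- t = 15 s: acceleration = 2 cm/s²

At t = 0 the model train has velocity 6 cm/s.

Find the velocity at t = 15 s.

Δv equals the area under the a-t graph; then v = v₀ + Δv.
0–4 s: ½(4 + 8)(4) = 24 cm/s
4–10 s: ½(8 + 0)(6) = 24 cm/s
10–15 s: ½(0 + 2)(5) = 5 cm/s
Δv = 53 cm/s, so v(15) = 6 + (53) = 59 cm/s.

59 cm/s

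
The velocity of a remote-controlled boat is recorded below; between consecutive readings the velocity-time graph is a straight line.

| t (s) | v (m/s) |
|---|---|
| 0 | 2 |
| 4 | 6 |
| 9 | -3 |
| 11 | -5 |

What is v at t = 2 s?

4 m/s

On 0–4 s the graph is linear from 2 to 6 m/s: v(2) = 2 + (6 − 2)·(2 − 0)/(4 − 0) = 4 m/s.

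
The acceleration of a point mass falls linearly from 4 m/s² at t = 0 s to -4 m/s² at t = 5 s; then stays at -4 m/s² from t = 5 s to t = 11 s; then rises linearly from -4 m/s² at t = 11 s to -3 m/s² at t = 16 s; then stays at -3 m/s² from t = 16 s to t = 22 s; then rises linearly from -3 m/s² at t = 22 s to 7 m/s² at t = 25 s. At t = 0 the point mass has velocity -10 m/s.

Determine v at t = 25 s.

-63.5 m/s

Δv equals the area under the a-t graph; then v = v₀ + Δv.
0–5 s: ½(4 + -4)(5) = 0 m/s
5–11 s: -4 × 6 = -24 m/s
11–16 s: ½(-4 + -3)(5) = -17.5 m/s
16–22 s: -3 × 6 = -18 m/s
22–25 s: ½(-3 + 7)(3) = 6 m/s
Δv = -53.5 m/s, so v(25) = -10 + (-53.5) = -63.5 m/s.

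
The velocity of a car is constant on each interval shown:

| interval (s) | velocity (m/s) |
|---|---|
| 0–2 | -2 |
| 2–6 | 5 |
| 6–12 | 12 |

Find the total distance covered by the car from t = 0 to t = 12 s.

Total distance travelled is ∫|v| dt — sum the magnitudes of each area piece.
0–2 s: |-2| × 2 = 4 m
2–6 s: |5| × 4 = 20 m
6–12 s: |12| × 6 = 72 m
Total distance = 96 m

96 m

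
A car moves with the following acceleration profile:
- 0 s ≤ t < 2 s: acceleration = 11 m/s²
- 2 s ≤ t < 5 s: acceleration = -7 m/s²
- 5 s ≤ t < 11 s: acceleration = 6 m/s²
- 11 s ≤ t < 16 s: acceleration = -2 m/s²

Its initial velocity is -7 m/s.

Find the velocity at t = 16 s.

20 m/s

Δv equals the area under the a-t graph; then v = v₀ + Δv.
0–2 s: 11 × 2 = 22 m/s
2–5 s: -7 × 3 = -21 m/s
5–11 s: 6 × 6 = 36 m/s
11–16 s: -2 × 5 = -10 m/s
Δv = 27 m/s, so v(16) = -7 + (27) = 20 m/s.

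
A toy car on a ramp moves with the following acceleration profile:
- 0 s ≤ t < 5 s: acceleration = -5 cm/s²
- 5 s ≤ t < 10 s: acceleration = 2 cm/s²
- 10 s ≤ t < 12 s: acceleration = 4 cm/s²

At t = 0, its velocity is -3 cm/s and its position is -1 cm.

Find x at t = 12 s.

On each constant-a segment, Δv = aΔt and Δx = v₀Δt + ½aΔt²; chain segment to segment.
0–5 s: v starts -3 cm/s; Δx = -3·5 + ½·-5·5² = -77.5 cm; v ends -28 cm/s.
5–10 s: v starts -28 cm/s; Δx = -28·5 + ½·2·5² = -115 cm; v ends -18 cm/s.
10–12 s: v starts -18 cm/s; Δx = -18·2 + ½·4·2² = -28 cm; v ends -10 cm/s.
x(12) = -1 + Σ Δx = -221.5 cm.

-221.5 cm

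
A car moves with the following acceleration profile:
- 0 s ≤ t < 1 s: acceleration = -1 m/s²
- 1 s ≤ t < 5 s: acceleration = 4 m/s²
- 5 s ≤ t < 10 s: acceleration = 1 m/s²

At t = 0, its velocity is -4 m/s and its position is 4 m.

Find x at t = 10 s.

79 m

On each constant-a segment, Δv = aΔt and Δx = v₀Δt + ½aΔt²; chain segment to segment.
0–1 s: v starts -4 m/s; Δx = -4·1 + ½·-1·1² = -4.5 m; v ends -5 m/s.
1–5 s: v starts -5 m/s; Δx = -5·4 + ½·4·4² = 12 m; v ends 11 m/s.
5–10 s: v starts 11 m/s; Δx = 11·5 + ½·1·5² = 67.5 m; v ends 16 m/s.
x(10) = 4 + Σ Δx = 79 m.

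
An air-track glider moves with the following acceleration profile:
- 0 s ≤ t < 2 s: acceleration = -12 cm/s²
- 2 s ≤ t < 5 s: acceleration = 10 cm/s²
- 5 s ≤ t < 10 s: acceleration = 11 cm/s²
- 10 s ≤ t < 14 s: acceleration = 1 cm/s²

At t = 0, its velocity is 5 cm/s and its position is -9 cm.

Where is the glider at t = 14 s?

On each constant-a segment, Δv = aΔt and Δx = v₀Δt + ½aΔt²; chain segment to segment.
0–2 s: v starts 5 cm/s; Δx = 5·2 + ½·-12·2² = -14 cm; v ends -19 cm/s.
2–5 s: v starts -19 cm/s; Δx = -19·3 + ½·10·3² = -12 cm; v ends 11 cm/s.
5–10 s: v starts 11 cm/s; Δx = 11·5 + ½·11·5² = 192.5 cm; v ends 66 cm/s.
10–14 s: v starts 66 cm/s; Δx = 66·4 + ½·1·4² = 272 cm; v ends 70 cm/s.
x(14) = -9 + Σ Δx = 429.5 cm.

429.5 cm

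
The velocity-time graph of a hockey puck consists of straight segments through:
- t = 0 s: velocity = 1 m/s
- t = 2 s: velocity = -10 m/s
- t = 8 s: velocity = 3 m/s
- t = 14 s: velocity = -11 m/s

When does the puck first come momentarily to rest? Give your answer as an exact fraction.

t = 2/11 s

v changes sign on 0–2 s (from 1 to -10); the graph is linear there, so v = 0 at t = 0 + (-1)·(2 − 0)/(-10 − 1) = 2/11 s.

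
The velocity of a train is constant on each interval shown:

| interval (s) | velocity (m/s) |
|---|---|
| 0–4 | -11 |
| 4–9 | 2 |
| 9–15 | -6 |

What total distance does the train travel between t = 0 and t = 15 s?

Total distance travelled is ∫|v| dt — sum the magnitudes of each area piece.
0–4 s: |-11| × 4 = 44 m
4–9 s: |2| × 5 = 10 m
9–15 s: |-6| × 6 = 36 m
Total distance = 90 m

90 m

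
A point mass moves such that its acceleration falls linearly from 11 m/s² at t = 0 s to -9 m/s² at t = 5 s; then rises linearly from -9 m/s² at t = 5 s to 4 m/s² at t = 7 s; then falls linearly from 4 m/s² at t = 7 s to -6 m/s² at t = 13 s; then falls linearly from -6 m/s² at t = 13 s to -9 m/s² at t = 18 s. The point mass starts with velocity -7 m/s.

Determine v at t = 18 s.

Δv equals the area under the a-t graph; then v = v₀ + Δv.
0–5 s: ½(11 + -9)(5) = 5 m/s
5–7 s: ½(-9 + 4)(2) = -5 m/s
7–13 s: ½(4 + -6)(6) = -6 m/s
13–18 s: ½(-6 + -9)(5) = -37.5 m/s
Δv = -43.5 m/s, so v(18) = -7 + (-43.5) = -50.5 m/s.

-50.5 m/s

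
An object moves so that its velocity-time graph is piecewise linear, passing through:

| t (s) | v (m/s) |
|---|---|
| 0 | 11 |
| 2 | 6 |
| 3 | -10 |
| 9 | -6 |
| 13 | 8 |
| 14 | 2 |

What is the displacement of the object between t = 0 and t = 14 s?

Net displacement equals the area under the velocity-time graph (areas below the axis count negative).
0–2 s: ½(11 + 6)(2) = 17 m
2–3 s: ½(6 + -10)(1) = -2 m
3–9 s: ½(-10 + -6)(6) = -48 m
9–13 s: ½(-6 + 8)(4) = 4 m
13–14 s: ½(8 + 2)(1) = 5 m
Net displacement = -24 m

-24 m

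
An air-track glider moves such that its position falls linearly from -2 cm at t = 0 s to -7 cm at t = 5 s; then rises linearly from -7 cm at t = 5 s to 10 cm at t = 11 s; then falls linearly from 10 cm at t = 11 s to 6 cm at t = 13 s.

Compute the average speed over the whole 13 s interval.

2 cm/s

Average speed = (total path length)/(elapsed time); on a piecewise-linear x-t graph the path length is Σ|Δx|.
0–5 s: |Δx| = |-7 − -2| = 5 cm
5–11 s: |Δx| = |10 − -7| = 17 cm
11–13 s: |Δx| = |6 − 10| = 4 cm
Total path = 26 cm; average speed = 26/13 = 2 cm/s.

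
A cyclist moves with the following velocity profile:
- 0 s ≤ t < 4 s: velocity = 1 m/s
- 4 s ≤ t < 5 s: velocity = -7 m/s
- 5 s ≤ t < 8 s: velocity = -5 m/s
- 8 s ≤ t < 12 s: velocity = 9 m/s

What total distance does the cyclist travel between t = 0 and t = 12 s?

62 m

Total distance travelled is ∫|v| dt — sum the magnitudes of each area piece.
0–4 s: |1| × 4 = 4 m
4–5 s: |-7| × 1 = 7 m
5–8 s: |-5| × 3 = 15 m
8–12 s: |9| × 4 = 36 m
Total distance = 62 m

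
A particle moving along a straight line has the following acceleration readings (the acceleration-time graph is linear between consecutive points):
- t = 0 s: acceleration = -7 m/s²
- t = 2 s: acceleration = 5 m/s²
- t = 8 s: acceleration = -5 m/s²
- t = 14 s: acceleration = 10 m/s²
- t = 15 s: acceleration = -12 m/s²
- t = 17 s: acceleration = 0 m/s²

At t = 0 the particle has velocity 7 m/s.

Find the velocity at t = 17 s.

Δv equals the area under the a-t graph; then v = v₀ + Δv.
0–2 s: ½(-7 + 5)(2) = -2 m/s
2–8 s: ½(5 + -5)(6) = 0 m/s
8–14 s: ½(-5 + 10)(6) = 15 m/s
14–15 s: ½(10 + -12)(1) = -1 m/s
15–17 s: ½(-12 + 0)(2) = -12 m/s
Δv = 0 m/s, so v(17) = 7 + (0) = 7 m/s.

7 m/s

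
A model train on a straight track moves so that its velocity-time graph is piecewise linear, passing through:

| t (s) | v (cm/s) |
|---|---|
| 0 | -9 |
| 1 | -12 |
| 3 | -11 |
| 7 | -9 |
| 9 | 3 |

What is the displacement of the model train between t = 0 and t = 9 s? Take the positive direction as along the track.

-79.5 cm

Displacement is the signed area under the v-t curve.
0–1 s: ½(-9 + -12)(1) = -10.5 cm
1–3 s: ½(-12 + -11)(2) = -23 cm
3–7 s: ½(-11 + -9)(4) = -40 cm
7–9 s: ½(-9 + 3)(2) = -6 cm
Net displacement = -79.5 cm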